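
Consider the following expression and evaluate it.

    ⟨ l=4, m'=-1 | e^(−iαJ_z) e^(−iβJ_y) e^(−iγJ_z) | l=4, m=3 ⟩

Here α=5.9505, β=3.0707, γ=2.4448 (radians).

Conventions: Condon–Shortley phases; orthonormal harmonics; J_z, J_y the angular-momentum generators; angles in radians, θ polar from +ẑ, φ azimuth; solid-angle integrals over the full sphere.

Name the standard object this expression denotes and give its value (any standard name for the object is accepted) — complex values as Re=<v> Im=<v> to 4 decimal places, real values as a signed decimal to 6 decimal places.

This is a Wigner D-matrix element — the rotation-matrix element ⟨l m'| R(α,β,γ) |l m⟩ in the angular-momentum basis.
Split into d^4_{-1,3}(β=3.0707) × two z-phases.
With c≡cos(β/2)=0.035439 and s≡sin(β/2)=0.999372, N=[6·120·5040·1]^{1/2}=1904.940944
k: max(0,(3)−(-1))=4 … min(4+(3),4−(-1))=5
  k=4: (−1)^0·1904.9409/(144)·0.0354^4·0.9994^4 = +0.000021
  k=5: (−1)^1·1904.9409/(240)·0.0354^2·0.9994^6 = -0.009931
d^4_{-1,3}(3.0707) = +0.000021 -0.009931 = -0.009910
Phases: e^{-i·(-1)·5.9505}=+0.945169-0.326582i, e^{-i·(3)·2.4448}=+0.496517-0.868027i ⇒ D=-0.001841+0.009738i

Wigner D-matrix element, Re=-0.0018 Im=0.0097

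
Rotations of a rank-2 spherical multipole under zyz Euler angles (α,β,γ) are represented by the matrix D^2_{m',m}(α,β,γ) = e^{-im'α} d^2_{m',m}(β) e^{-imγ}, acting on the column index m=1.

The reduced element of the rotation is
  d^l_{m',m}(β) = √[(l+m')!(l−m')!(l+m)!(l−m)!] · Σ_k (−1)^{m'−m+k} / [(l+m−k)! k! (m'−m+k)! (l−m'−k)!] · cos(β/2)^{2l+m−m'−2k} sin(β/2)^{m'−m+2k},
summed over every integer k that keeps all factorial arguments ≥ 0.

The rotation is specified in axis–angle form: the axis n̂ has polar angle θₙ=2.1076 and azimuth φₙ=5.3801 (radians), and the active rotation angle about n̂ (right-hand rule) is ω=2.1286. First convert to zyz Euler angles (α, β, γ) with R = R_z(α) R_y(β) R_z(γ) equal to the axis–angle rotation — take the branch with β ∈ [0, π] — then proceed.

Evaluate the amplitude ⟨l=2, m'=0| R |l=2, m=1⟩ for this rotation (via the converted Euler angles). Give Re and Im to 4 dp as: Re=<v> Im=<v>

Re=0.0248 Im=0.1552

Axis–angle → zyz. n̂ = (sinθₙcosφₙ, sinθₙsinφₙ, cosθₙ) = (+0.532100, -0.674795, -0.511392), ω = 2.1286.
R = I cosω + sinω [n̂]ₓ + (1−cosω) n̂n̂ᵀ gives
  R = [-0.096326, -0.115241, -0.988656; -0.982991, +0.167051, +0.076302; +0.156363, +0.979190, -0.129373]
β = atan2(√(R₁₃²+R₂₃²), R₃₃) = 1.700533; α = atan2(R₂₃, R₁₃) mod 2π = 3.064567; γ = atan2(R₃₂, −R₃₁) mod 2π = 1.729145
Split into d^2_{0,1}(β=1.7005) × two z-phases.
With c≡cos(β/2)=0.659783 and s≡sin(β/2)=0.751456, N=[2·2·6·1]^{1/2}=4.898979
Admissible k: 1..2 (factorial args all ≥0)
  k=1: (−1)^0·4.8990/(2)·0.6598^3·0.7515^1 = +0.528668
  k=2: (−1)^1·4.8990/(2)·0.6598^1·0.7515^3 = -0.685785
d^2_{0,1}(1.7005) = +0.528668 -0.685785 = -0.157117
Phases: e^{-i·(0)·3.0646}=+1.000000+0.000000i, e^{-i·(1)·1.7291}=-0.157688-0.987489i ⇒ D=+0.024775+0.155151i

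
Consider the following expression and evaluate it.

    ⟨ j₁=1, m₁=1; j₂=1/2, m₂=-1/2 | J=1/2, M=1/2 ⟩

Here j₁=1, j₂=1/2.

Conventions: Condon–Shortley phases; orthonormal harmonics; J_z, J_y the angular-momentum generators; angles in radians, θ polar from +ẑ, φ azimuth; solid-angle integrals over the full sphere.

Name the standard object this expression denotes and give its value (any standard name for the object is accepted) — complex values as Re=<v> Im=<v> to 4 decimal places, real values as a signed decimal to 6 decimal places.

This is a Clebsch–Gordan (vector-coupling) coefficient.
√[2·1!1!0!/3! · 2!0!0!1!1!0!] = √(2/3)
  +(−1)^0/∏(0,1,0,0,1,0)! = 1  (running 1)
⟨..|..⟩ = √(2/3)·(1) = +0.816497

Clebsch–Gordan coefficient, +√(2/3) ≈ +0.816497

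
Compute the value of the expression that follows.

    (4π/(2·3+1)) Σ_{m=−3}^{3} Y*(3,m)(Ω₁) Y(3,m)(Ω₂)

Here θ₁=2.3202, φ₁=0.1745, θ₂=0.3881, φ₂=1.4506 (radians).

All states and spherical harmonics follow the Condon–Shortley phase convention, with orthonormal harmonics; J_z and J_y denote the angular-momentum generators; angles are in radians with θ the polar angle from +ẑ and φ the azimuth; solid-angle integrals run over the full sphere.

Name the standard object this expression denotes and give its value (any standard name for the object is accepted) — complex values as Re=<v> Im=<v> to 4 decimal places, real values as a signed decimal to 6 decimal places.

This sum is the spherical-harmonic addition theorem: it equals the Legendre polynomial P_l(cos γ) of the angle γ between the two directions.
Addition theorem: P_3(cos γ) = (4π/7) Σ_m Y*_{lm}(Ω₁) Y_{lm}(Ω₂), m = −3…3:
  m=-3: (0.141784, 0.081840) × (-0.007978, 0.021157) = (-0.002863, 0.002347)  (running Σ = (-0.002863, 0.002347))
  m=-2: (-0.350633, -0.127594) × (-0.131578, -0.032254) = (0.042020, 0.028098)  (running Σ = (0.039157, 0.030445))
  m=-1: (0.307610, 0.054229) × (0.048158, -0.398734) = (0.036437, -0.120043)  (running Σ = (0.075595, -0.089598))
  m=0: (0.172815, -0.000000) × (0.443507, 0.000000) = (0.076645, 0.000000)  (running Σ = (0.152239, -0.089598))
  m=1: (-0.307610, 0.054229) × (-0.048158, -0.398734) = (0.036437, 0.120043)  (running Σ = (0.188676, 0.030445))
  m=2: (-0.350633, 0.127594) × (-0.131578, 0.032254) = (0.042020, -0.028098)  (running Σ = (0.230696, 0.002347))
  m=3: (-0.141784, 0.081840) × (0.007978, 0.021157) = (-0.002863, -0.002347)  (running Σ = (0.227834, -0.000000))
Total Σ_m = (0.227834, -0.000000). Multiply by 1.795196: (0.409006, -0.000000). P_3(cos γ) = 0.409006

Legendre polynomial (addition theorem), +0.409006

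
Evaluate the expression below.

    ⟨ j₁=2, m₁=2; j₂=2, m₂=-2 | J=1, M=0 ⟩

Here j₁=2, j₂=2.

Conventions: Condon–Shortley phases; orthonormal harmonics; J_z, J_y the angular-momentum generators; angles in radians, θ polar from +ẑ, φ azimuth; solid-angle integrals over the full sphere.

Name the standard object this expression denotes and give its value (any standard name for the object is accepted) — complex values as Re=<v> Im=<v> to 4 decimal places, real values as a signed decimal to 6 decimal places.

This is a Clebsch–Gordan (vector-coupling) coefficient.
√[3·3!1!1!/6! · 4!0!0!4!1!1!] = √(72/5)
  +(−1)^0/∏(0,3,0,0,1,1)! = 1/6  (running 1/6)
⟨..|..⟩ = √(72/5)·(1/6) = +0.632456

Clebsch–Gordan coefficient, +√(2/5) ≈ +0.632456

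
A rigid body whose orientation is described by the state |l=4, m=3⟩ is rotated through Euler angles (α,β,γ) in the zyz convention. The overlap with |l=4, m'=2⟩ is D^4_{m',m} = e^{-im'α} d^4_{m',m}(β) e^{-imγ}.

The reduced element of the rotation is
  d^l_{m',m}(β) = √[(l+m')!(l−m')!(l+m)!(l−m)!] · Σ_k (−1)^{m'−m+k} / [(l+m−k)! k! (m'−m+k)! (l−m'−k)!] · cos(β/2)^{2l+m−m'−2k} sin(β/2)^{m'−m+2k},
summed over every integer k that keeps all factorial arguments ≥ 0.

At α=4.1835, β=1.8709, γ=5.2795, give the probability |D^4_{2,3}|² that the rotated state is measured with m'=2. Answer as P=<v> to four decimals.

D^4_{2,3}(4.1835,1.8709,5.2795) = e^{-i·2·4.1835}·d^4_{2,3}(1.8709)·e^{-i·3·5.2795}. Compute d first:
c=cos(1.870900/2)=0.593456, s=sin(1.870900/2)=0.804866; N=√[720·2·5040·1]=2693.993318
k: max(0,(3)−(2))=1 … min(4+(3),4−(2))=2
  k=1: (−1)^0·2693.9933/(720)·0.5935^7·0.8049^1 = +0.078074
  k=2: (−1)^1·2693.9933/(240)·0.5935^5·0.8049^3 = -0.430824
d^4_{2,3}(1.8709) = +0.078074 -0.430824 = -0.352750
|D^4_{2,3}|² = |d^4_{2,3}(β)|² = (-0.352750)² = 0.124432 (the z-rotation phases have unit modulus)

P=0.1244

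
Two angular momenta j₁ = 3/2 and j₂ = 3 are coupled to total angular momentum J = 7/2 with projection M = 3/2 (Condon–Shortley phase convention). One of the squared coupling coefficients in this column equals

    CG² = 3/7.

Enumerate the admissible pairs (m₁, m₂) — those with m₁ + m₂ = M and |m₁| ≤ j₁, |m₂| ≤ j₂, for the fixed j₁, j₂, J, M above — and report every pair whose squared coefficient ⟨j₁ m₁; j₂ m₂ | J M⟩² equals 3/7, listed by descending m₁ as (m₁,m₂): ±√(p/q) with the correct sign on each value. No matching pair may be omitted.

Admissible pairs with m₁+m₂ = M = 3/2: (-3/2,3), (-1/2,2), (1/2,1), (3/2,0)
  (m₁,m₂)=(3/2,0): CG² = 10/21, CG = +√(10/21)
  (m₁,m₂)=(1/2,1): CG² = 0/1, CG = 0
  (m₁,m₂)=(-1/2,2): CG² = 3/7, CG = −√(3/7)   ← matches the target
  (m₁,m₂)=(-3/2,3): CG² = 2/21, CG = −√(2/21)
Pairs with CG² = 3/7: (-1/2,2): −√(3/7)

(-1/2,2): −√(3/7)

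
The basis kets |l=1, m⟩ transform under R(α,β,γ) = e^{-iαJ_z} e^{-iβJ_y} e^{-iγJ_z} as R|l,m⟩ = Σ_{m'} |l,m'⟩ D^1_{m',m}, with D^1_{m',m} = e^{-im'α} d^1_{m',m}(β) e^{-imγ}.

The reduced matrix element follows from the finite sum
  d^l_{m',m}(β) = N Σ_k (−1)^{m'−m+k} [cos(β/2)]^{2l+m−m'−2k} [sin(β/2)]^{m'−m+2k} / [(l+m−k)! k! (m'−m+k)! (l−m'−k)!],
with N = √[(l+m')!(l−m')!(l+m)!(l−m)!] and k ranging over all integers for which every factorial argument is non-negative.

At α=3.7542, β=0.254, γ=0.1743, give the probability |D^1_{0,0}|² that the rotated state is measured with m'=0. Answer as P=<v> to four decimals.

P=0.9369

First d^1_{0,0}(β=0.2540), then the phase factors e^{-i(0)α} and e^{-i(0)γ}:
c=cos(0.254000/2)=0.991946, s=sin(0.254000/2)=0.126659; N=√[1·1·1·1]=1.000000
k∈{0,1} keeps every argument non-negative
  k=0: (−1)^0·1.0000/(1)·0.9919^2·0.1267^0 = +0.983958
  k=1: (−1)^1·1.0000/(1)·0.9919^0·0.1267^2 = -0.016042
d^1_{0,0}(0.2540) = +0.983958 -0.016042 = +0.967915
|D^1_{0,0}|² = |d^1_{0,0}(β)|² = (+0.967915)² = 0.936860 (the z-rotation phases have unit modulus)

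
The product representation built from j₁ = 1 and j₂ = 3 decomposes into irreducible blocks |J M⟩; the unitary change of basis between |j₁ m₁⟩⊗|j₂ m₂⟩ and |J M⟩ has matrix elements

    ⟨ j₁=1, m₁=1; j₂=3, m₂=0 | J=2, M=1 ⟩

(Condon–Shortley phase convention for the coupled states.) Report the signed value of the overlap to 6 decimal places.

+√(1/7) ≈ +0.377964

√[5·2!0!4!/7! · 2!0!3!3!3!1!] = √(144/7)
  +(−1)^0/∏(0,2,0,3,0,1)! = 1/12  (running 1/12)
⟨..|..⟩ = √(144/7)·(1/12) = +0.377964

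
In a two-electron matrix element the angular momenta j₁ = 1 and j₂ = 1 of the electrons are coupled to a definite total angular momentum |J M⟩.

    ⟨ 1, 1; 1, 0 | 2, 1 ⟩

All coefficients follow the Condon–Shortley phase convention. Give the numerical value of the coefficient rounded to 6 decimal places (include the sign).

√[5·0!2!2!/5! · 2!0!1!1!3!1!] = √(2)
  +(−1)^0/∏(0,0,0,1,2,1)! = 1/2  (running 1/2)
⟨..|..⟩ = √(2)·(1/2) = +0.707107

+0.707107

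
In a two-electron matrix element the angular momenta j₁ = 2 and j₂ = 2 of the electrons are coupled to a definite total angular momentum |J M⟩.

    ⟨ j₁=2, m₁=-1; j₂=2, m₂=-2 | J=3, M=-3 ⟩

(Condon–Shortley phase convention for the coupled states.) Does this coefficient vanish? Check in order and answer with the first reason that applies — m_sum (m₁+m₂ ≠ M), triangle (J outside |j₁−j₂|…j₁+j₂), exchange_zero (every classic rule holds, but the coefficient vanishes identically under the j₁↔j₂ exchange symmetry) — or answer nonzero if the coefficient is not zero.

nonzero

m-sum: m₁+m₂ = -1+(-2) = -3, M = -3  ✓
triangle: |j₁−j₂| = 0 ≤ J = 3 ≤ j₁+j₂ = 4  ✓
exchange: j₁≠j₂ or m₁≠m₂ — the exchange symmetry imposes no constraint here
value check: CG = +√(1/2) = +0.707107 ≠ 0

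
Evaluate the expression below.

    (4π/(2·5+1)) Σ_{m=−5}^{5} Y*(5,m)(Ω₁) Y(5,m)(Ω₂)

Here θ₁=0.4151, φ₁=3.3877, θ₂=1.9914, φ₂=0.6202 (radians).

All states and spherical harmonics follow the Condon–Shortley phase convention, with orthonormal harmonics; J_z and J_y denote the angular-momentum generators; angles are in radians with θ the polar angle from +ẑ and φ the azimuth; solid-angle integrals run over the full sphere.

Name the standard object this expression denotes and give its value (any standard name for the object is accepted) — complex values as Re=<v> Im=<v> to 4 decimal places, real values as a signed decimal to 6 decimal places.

This sum is the spherical-harmonic addition theorem: it equals the Legendre polynomial P_l(cos γ) of the angle γ between the two directions.
Expand P_5 via completeness: Σ_{m} conj(Y_{5,m}) at Ω₁ times Y_{5,m} at Ω₂ —
  [-5]  conj(Y_{5,-5})(Ω₁) = (-0.001652, -0.004667) ; Y_{5,-5}(Ω₂) = (-0.293943, -0.011938) ; Δ = (0.000430, 0.001392)
  [-4]  conj(Y_{5,-4})(Ω₁) = (0.019657, 0.029591) ; Y_{5,-4}(Ω₂) = (0.328528, 0.255390) ; Δ = (-0.001099, 0.014742)
  [-3]  conj(Y_{5,-3})(Ω₁) = (-0.109687, -0.099817) ; Y_{5,-3}(Ω₂) = (-0.037634, -0.126203) ; Δ = (-0.008469, 0.017599)
  [-2]  conj(Y_{5,-2})(Ω₁) = (0.336110, 0.180234) ; Y_{5,-2}(Ω₂) = (0.093505, -0.272635) ; Δ = (0.080566, -0.074782)
  [-1]  conj(Y_{5,-1})(Ω₁) = (-0.501294, -0.125925) ; Y_{5,-1}(Ω₂) = (-0.178524, 0.127504) ; Δ = (0.105549, -0.041436)
  [+0]  conj(Y_{5,0})(Ω₁) = (0.059798, -0.000000) ; Y_{5,0}(Ω₂) = (-0.242619, 0.000000) ; Δ = (-0.014508, 0.000000)
  [+1]  conj(Y_{5,1})(Ω₁) = (0.501294, -0.125925) ; Y_{5,1}(Ω₂) = (0.178524, 0.127504) ; Δ = (0.105549, 0.041436)
  [+2]  conj(Y_{5,2})(Ω₁) = (0.336110, -0.180234) ; Y_{5,2}(Ω₂) = (0.093505, 0.272635) ; Δ = (0.080566, 0.074782)
  [+3]  conj(Y_{5,3})(Ω₁) = (0.109687, -0.099817) ; Y_{5,3}(Ω₂) = (0.037634, -0.126203) ; Δ = (-0.008469, -0.017599)
  [+4]  conj(Y_{5,4})(Ω₁) = (0.019657, -0.029591) ; Y_{5,4}(Ω₂) = (0.328528, -0.255390) ; Δ = (-0.001099, -0.014742)
  [+5]  conj(Y_{5,5})(Ω₁) = (0.001652, -0.004667) ; Y_{5,5}(Ω₂) = (0.293943, -0.011938) ; Δ = (0.000430, -0.001392)
Σ over m = (0.339444, 0.000000); ×(4π/11) → (0.387780, 0.000000). Real part: 0.387780

Legendre polynomial (addition theorem), +0.387780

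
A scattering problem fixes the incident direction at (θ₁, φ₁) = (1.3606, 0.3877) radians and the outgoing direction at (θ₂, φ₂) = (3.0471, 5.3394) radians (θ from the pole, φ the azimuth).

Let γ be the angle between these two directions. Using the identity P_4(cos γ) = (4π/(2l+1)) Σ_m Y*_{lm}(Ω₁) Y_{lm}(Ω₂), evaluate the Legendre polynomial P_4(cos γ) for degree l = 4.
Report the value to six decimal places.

0.250695

Expand P_4 via completeness: Σ_{m} conj(Y_{4,m}) at Ω₁ times Y_{4,m} at Ω₂ —
  m=-4: (+0.008095+0.404759i) × (-0.000028-0.000021i) = +0.000008-0.000012i  (running Σ = +0.000008-0.000012i)
  m=-3: (+0.096862+0.224272i) × (+0.000997-0.000320i) = +0.000168+0.000193i  (running Σ = +0.000176+0.000181i)
  m=-2: (-0.158862-0.155717i) × (-0.005508+0.016803i) = +0.003492-0.001812i  (running Σ = +0.003668-0.001631i)
  m=-1: (-0.240883-0.098369i) × (-0.102666-0.141697i) = +0.010792+0.044232i  (running Σ = +0.014460+0.042601i)
  m=0: (+0.186211-0.000000i) × (+0.808908+0.000000i) = +0.150628+0.000000i  (running Σ = +0.165087+0.042601i)
  m=1: (+0.240883-0.098369i) × (+0.102666-0.141697i) = +0.010792-0.044232i  (running Σ = +0.175879-0.001631i)
  m=2: (-0.158862+0.155717i) × (-0.005508-0.016803i) = +0.003492+0.001812i  (running Σ = +0.179371+0.000181i)
  m=3: (-0.096862+0.224272i) × (-0.000997-0.000320i) = +0.000168-0.000193i  (running Σ = +0.179539-0.000012i)
  m=4: (+0.008095-0.404759i) × (-0.000028+0.000021i) = +0.000008+0.000012i  (running Σ = +0.179547+0.000000i)
Σ over m = +0.179547+0.000000i; ×(4π/9) → +0.250695+0.000000i. Real part: 0.250695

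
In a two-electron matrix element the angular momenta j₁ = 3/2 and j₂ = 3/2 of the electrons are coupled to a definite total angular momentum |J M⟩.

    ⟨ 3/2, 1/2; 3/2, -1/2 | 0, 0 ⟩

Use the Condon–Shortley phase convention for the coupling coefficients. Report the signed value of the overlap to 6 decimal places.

-0.500000

√[1·3!0!0!/4! · 2!1!1!2!0!0!] = √(1)
  +(−1)^1/∏(1,2,0,0,0,0)! = -1/2  (running -1/2)
⟨..|..⟩ = √(1)·(-1/2) = -0.500000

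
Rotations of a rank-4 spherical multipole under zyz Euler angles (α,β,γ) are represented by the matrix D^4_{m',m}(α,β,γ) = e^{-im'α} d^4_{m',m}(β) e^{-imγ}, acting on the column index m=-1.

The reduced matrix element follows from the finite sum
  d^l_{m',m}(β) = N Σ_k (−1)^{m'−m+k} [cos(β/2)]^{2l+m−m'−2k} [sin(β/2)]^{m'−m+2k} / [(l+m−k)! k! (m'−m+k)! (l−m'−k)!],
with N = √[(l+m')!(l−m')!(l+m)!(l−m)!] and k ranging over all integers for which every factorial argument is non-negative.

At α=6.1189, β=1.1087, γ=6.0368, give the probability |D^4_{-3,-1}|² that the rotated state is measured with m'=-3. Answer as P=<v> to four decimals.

P=0.0901

First d^4_{-3,-1}(β=1.1087), then the phase factors e^{-i(-3)α} and e^{-i(-1)γ}:
With c≡cos(β/2)=0.850243 and s≡sin(β/2)=0.526391, N=[1·5040·6·120]^{1/2}=1904.940944
k∈{2,3} keeps every argument non-negative
  k=2: (−1)^0·1904.9409/(240)·0.8502^6·0.5264^2 = +0.830892
  k=3: (−1)^1·1904.9409/(144)·0.8502^4·0.5264^4 = -0.530791
d^4_{-3,-1}(1.1087) = +0.830892 -0.530791 = +0.300100
|D^4_{-3,-1}|² = |d^4_{-3,-1}(β)|² = (+0.300100)² = 0.090060 (the z-rotation phases have unit modulus)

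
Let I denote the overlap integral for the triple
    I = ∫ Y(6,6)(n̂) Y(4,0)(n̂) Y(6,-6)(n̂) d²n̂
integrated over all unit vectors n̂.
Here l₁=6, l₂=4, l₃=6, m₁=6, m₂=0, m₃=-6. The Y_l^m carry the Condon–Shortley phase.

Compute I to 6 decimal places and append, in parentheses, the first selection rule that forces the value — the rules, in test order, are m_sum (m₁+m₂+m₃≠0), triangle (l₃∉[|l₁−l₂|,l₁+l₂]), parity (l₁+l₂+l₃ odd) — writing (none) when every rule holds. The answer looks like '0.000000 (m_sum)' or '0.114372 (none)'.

0.149344 (none)

Rules hold: Σm=0, L=16 even, 2≤6≤10.
N = 13·9·13 = 1521
Δ = 4!·8!·4!/17! = 1/15315300
Racah Σ t=0..4: t=0:+1/829440 t=1:−1/25920 t=2:+1/9216 t=3:−1/25920 t=4:+1/829440 = 7/207360
⇒ 3j(6 4 6; 0 0 0)² = 28/2431, sgn +1
Racah Σ t=0..0: t=0:+1/23224320 = 1/23224320
⇒ 3j(6 4 6; 6 0 -6)² = 99/6188, sgn +1
4πI² = N·(3j₀)²·(3jₘ)² = 81/289
I = +1·√(0.280277/4π) = 0.14934430
No selection rule forces the value: the integral is nonzero (none).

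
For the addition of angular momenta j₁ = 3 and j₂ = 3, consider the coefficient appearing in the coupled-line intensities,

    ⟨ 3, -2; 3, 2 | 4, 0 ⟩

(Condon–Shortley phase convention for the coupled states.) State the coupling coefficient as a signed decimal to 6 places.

+√(7/22) ≈ +0.564076

j₁+j₂−J=2  J+j₁−j₂=4  J−j₁+j₂=4  j₁+j₂+J+1=11
(j₁±m₁, j₂±m₂, J±M) = (1,5,5,1,4,4)
P² = 165888/77
sum k=1..2:
  [1] −1/576 = -1/576
  [2] +1/72 = 1/72
S = 7/576
C² = P²·S² = 7/22 ; C = +0.564076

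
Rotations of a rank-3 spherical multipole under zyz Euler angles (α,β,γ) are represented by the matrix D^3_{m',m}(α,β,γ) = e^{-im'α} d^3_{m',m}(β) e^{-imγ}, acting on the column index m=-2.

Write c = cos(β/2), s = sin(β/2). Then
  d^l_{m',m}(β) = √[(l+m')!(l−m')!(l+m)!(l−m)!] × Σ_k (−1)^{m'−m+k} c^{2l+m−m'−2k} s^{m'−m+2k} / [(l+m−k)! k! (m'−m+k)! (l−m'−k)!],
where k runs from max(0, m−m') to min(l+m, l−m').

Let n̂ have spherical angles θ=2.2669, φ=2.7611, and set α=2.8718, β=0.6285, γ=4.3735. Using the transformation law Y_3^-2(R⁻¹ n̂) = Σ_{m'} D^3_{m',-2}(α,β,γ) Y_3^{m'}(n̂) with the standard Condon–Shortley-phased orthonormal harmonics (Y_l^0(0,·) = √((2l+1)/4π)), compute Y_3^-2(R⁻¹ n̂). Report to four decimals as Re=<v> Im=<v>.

Need the full column D^3_{m',-2} for m'=−3..3 at α=2.8718, β=0.6285, γ=4.3735.
cos(β/2)=0.951028, sin(β/2)=0.309103
d^3_{-3,-2}: single k=1 term ⇒ +0.589043;  D = +0.049210-0.586984i
d^3_{-2,-2}: k∈[0..1] ⇒ +0.739880 -0.390797 = +0.349083;  D = -0.120825+0.327506i
d^3_{-1,-2}: k∈[0..1] ⇒ -0.760451 +0.160665 = -0.599786;  D = -0.350070+0.487026i
d^3_{0,-2}: k∈[0..1] ⇒ +0.428097 -0.045223 = +0.382873;  D = -0.298246+0.240086i
d^3_{1,-2}: k∈[0..1] ⇒ -0.160665 +0.008486 = -0.152179;  D = -0.139688+0.060379i
d^3_{2,-2}: k∈[0..1] ⇒ +0.041283 -0.000872 = +0.040411;  D = -0.040026+0.005567i
d^3_{3,-2}: single k=0 term ⇒ -0.006573;  D = -0.006517-0.000863i
Y_3^{m'}(θ=2.2669,φ=2.7611) and Σ D·Y over m':
  (+0.0492-0.5870i)·(-0.0785-0.1714i)  (-0.1208+0.3275i)·(-0.2794-0.2661i)  (-0.3501+0.4870i)·(-0.2431-0.0972i)  (-0.2982+0.2401i)·(+0.2259+0.0000i)  (-0.1397+0.0604i)·(+0.2431-0.0972i)  (-0.0400+0.0056i)·(-0.2794+0.2661i)  (-0.0065-0.0009i)·(+0.0785-0.1714i)
Y_3^-2(R⁻¹ n̂) = +0.062488-0.034757i

Re=0.0625 Im=-0.0348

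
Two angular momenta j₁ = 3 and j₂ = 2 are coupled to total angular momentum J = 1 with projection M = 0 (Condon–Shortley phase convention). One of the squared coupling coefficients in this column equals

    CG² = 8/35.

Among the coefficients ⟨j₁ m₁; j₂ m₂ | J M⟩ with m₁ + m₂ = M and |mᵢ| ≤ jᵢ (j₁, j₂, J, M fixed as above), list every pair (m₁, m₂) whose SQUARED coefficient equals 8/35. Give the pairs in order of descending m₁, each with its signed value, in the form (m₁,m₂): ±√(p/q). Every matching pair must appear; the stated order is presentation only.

Admissible pairs with m₁+m₂ = M = 0: (-2,2), (-1,1), (0,0), (1,-1), (2,-2)
  (m₁,m₂)=(2,-2): CG² = 1/7, CG = +√(1/7)
  (m₁,m₂)=(1,-1): CG² = 8/35, CG = −√(8/35)   ← matches the target
  (m₁,m₂)=(0,0): CG² = 9/35, CG = +√(9/35)
  (m₁,m₂)=(-1,1): CG² = 8/35, CG = −√(8/35)   ← matches the target
  (m₁,m₂)=(-2,2): CG² = 1/7, CG = +√(1/7)
Pairs with CG² = 8/35: (1,-1): −√(8/35); (-1,1): −√(8/35)

(1,-1): −√(8/35); (-1,1): −√(8/35)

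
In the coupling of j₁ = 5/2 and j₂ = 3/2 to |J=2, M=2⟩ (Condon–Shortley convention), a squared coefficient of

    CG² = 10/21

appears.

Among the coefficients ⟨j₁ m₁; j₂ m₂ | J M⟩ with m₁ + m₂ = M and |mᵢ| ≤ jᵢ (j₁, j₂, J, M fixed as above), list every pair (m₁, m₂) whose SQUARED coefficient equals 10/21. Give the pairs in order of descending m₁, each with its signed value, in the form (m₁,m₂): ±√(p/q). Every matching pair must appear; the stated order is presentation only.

(5/2,-1/2): +√(10/21)

Admissible pairs with m₁+m₂ = M = 2: (1/2,3/2), (3/2,1/2), (5/2,-1/2)
  (m₁,m₂)=(5/2,-1/2): CG² = 10/21, CG = +√(10/21)   ← matches the target
  (m₁,m₂)=(3/2,1/2): CG² = 8/21, CG = −√(8/21)
  (m₁,m₂)=(1/2,3/2): CG² = 1/7, CG = +√(1/7)
Pairs with CG² = 10/21: (5/2,-1/2): +√(10/21)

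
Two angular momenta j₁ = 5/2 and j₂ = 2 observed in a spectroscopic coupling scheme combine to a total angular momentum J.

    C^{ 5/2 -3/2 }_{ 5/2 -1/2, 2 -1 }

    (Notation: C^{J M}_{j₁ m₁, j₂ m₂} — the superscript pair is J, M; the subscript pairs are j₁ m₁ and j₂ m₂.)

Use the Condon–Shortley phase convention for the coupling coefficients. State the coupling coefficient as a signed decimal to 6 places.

j₁+j₂−J=2  J+j₁−j₂=3  J−j₁+j₂=2  j₁+j₂+J+1=8
(j₁±m₁, j₂±m₂, J±M) = (2,3,1,3,1,4)
P² = 216/35
sum k=0..1:
  [0] +1/12 = 1/12
  [1] −1/4 = -1/4
S = -1/6
C² = P²·S² = 6/35 ; C = -0.414039

−√(6/35) = -0.414039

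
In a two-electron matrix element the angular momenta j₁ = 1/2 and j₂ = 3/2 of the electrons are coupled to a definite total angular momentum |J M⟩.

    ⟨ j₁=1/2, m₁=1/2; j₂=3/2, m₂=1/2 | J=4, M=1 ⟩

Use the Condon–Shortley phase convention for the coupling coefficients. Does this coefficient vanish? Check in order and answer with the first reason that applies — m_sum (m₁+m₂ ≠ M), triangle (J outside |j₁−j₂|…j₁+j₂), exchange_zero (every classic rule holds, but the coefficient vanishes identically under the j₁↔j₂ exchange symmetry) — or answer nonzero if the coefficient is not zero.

m-sum: m₁+m₂ = 1/2+1/2 = 1, M = 1  ✓
triangle: need |j₁−j₂| ≤ J ≤ j₁+j₂, i.e. J ∈ [1, 2]; J = 4 is outside ✗ ⇒ coefficient is 0

triangle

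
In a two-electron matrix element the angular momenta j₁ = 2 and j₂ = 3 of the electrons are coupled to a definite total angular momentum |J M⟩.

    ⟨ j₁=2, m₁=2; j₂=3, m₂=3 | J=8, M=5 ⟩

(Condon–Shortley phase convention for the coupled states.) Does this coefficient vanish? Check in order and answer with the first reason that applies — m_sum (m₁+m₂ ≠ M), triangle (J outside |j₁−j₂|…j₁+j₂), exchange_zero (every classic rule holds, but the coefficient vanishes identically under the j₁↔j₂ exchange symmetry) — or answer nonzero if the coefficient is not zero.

m-sum: m₁+m₂ = 2+3 = 5, M = 5  ✓
triangle: need |j₁−j₂| ≤ J ≤ j₁+j₂, i.e. J ∈ [1, 5]; J = 8 is outside ✗ ⇒ coefficient is 0

triangle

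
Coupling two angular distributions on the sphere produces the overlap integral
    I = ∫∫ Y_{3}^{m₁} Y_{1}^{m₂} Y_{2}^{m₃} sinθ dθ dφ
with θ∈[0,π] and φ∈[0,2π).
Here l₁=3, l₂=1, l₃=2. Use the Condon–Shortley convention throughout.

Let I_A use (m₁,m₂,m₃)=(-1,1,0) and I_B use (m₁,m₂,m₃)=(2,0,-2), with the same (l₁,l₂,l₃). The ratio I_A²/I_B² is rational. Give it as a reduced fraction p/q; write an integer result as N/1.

Same 3,1,2: normalisation and zero-m 3j drop out of the ratio.
A: Δ: 2! 4! 0! / 7! → 1/105; sum: t=2:+1/8 = 1/8; 3j²(3 1 2; -1 1 0) = Δ·Π!·Σ² = 2/35  (sign +1)
B: Δ: 2! 4! 0! / 7! → 1/105; sum: t=1:−1/24 = -1/24; 3j²(3 1 2; 2 0 -2) = Δ·Π!·Σ² = 1/21  (sign -1)
I_A²/I_B² = (2/35)/(1/21) = 6/5

6/5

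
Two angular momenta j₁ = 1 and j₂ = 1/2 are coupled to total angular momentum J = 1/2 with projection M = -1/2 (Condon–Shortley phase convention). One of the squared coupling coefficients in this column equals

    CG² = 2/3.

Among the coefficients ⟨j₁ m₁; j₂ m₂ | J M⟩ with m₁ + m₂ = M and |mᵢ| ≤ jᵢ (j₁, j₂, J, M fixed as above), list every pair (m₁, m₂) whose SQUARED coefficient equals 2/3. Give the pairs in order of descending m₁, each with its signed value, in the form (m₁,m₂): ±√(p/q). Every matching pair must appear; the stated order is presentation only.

(-1,1/2): −√(2/3)

Admissible pairs with m₁+m₂ = M = -1/2: (-1,1/2), (0,-1/2)
  (m₁,m₂)=(0,-1/2): CG² = 1/3, CG = +√(1/3)
  (m₁,m₂)=(-1,1/2): CG² = 2/3, CG = −√(2/3)   ← matches the target
Pairs with CG² = 2/3: (-1,1/2): −√(2/3)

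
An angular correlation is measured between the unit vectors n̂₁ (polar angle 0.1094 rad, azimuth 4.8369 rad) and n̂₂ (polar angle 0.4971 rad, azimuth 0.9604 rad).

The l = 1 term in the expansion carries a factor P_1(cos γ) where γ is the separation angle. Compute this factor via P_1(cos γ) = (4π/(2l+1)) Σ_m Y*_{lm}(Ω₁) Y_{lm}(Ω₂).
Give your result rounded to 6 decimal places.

Addition theorem: P_1(cos γ) = (4π/3) Σ_m Y*_{lm}(Ω₁) Y_{lm}(Ω₂), m = −1…1:
  m=-1: Y*=(0.004685, -0.037430)  Y=(0.094438, -0.135007)  product (-0.004611, -0.004167)
  m=+0: Y*=(0.485682, -0.000000)  Y=(0.429467, 0.000000)  product (0.208584, 0.000000)
  m=+1: Y*=(-0.004685, -0.037430)  Y=(-0.094438, -0.135007)  product (-0.004611, 0.004167)
Accumulated sum (0.199362, 0.000000); after 4π/(2l+1) scaling, (0.835087, 0.000000) ⇒ P_1 = 0.835087

0.835087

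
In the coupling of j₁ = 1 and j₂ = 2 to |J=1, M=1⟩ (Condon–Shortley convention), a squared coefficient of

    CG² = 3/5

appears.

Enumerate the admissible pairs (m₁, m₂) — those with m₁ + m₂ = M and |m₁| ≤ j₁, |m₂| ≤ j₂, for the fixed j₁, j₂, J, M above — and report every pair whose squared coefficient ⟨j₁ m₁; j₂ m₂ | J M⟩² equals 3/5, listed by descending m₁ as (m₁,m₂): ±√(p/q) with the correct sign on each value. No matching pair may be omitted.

Admissible pairs with m₁+m₂ = M = 1: (-1,2), (0,1), (1,0)
  (m₁,m₂)=(1,0): CG² = 1/10, CG = +√(1/10)
  (m₁,m₂)=(0,1): CG² = 3/10, CG = −√(3/10)
  (m₁,m₂)=(-1,2): CG² = 3/5, CG = +√(3/5)   ← matches the target
Pairs with CG² = 3/5: (-1,2): +√(3/5)

(-1,2): +√(3/5)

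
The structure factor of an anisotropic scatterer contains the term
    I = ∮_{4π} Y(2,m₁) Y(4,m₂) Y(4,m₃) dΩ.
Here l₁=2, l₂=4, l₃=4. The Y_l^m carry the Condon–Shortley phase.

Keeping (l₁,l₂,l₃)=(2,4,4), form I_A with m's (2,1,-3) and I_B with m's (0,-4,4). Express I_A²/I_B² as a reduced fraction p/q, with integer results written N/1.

27/56

Same 2,4,4: normalisation and zero-m 3j drop out of the ratio.
A: Δ: 2! 2! 6! / 11! → 1/13860; sum: t=0:+1/480 = 1/480; 3j²(2 4 4; 2 1 -3) = Δ·Π!·Σ² = 3/110  (sign -1)
B: Δ: 2! 2! 6! / 11! → 1/13860; sum: t=0:+1/2880 = 1/2880; 3j²(2 4 4; 0 -4 4) = Δ·Π!·Σ² = 28/495  (sign +1)
I_A²/I_B² = (3/110)/(28/495) = 27/56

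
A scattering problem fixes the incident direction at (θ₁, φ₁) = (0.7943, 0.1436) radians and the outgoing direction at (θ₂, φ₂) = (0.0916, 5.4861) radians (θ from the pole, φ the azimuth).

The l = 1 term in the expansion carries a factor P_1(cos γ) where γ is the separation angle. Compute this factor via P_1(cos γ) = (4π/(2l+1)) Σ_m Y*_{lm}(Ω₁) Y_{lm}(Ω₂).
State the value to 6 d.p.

Term-by-term m-sum for l=1 (normalisation 4π/3 = 4.188790):
  m=-1: Y*=0.24393 + 0.03527j  Y=0.02208 + 0.02261j  product 0.00459 + 0.00629j
  m=+0: Y*=0.34240 + 0.00000j  Y=0.48655 + 0.00000j  product 0.16660 + 0.00000j
  m=+1: Y*=-0.24393 + 0.03527j  Y=-0.02208 + 0.02261j  product 0.00459 - 0.00629j
Σ over m = 0.17578 + 0.00000j; ×(4π/3) → 0.73630 + 0.00000j. Real part: 0.736296

0.736296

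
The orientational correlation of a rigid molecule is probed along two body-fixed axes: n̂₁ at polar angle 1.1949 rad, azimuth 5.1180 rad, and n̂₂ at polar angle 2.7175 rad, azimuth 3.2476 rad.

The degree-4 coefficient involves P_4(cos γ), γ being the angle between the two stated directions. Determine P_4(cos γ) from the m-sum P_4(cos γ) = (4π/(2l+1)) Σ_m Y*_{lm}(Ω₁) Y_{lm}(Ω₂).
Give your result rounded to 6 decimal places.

Expand P_4 via completeness: Σ_{m} conj(Y_{4,m}) at Ω₁ times Y_{4,m} at Ω₂ —
  m=-4: (-0.017103, 0.330851) × (0.011564, -0.005220) = (0.001529, 0.003915)  (running Σ = (0.001529, 0.003915))
  m=-3: (-0.346887, 0.128184) × (0.075501, -0.024855) = (-0.023004, 0.018300)  (running Σ = (-0.021475, 0.022215))
  m=-2: (0.011287, 0.011886) × (0.266617, -0.057389) = (0.003691, 0.002521)  (running Σ = (-0.017784, 0.024736))
  m=-1: (-0.131097, 0.305285) × (0.496602, -0.052842) = (-0.048971, 0.158533)  (running Σ = (-0.066755, 0.183269))
  m=0: (-0.043090, -0.000000) × (0.235946, 0.000000) = (-0.010167, -0.000000)  (running Σ = (-0.076922, 0.183269))
  m=1: (0.131097, 0.305285) × (-0.496602, -0.052842) = (-0.048971, -0.158533)  (running Σ = (-0.125893, 0.024736))
  m=2: (0.011287, -0.011886) × (0.266617, 0.057389) = (0.003691, -0.002521)  (running Σ = (-0.122201, 0.022215))
  m=3: (0.346887, 0.128184) × (-0.075501, -0.024855) = (-0.023004, -0.018300)  (running Σ = (-0.145206, 0.003915))
  m=4: (-0.017103, -0.330851) × (0.011564, 0.005220) = (0.001529, -0.003915)  (running Σ = (-0.143676, 0.000000))
Σ over m = (-0.143676, 0.000000); ×(4π/9) → (-0.200610, 0.000000). Real part: -0.200610

-0.200610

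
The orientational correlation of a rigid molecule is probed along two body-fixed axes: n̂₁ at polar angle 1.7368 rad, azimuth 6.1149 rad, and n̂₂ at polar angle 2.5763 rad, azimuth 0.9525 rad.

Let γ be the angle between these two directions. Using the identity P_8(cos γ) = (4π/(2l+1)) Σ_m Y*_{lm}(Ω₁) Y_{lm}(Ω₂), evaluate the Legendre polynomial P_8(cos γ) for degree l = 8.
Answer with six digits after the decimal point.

-0.282711

Summing Y*_{l m}(θ₁,φ₁)·Y_{l m}(θ₂,φ₂) over m ∈ [−8, 8]; prefactor 4π/(2·8+1) = 0.739198:
  m=-8: (0.10272 - 0.44982j) × (0.00081 - 0.00340j) = -0.00145 - 0.00071j  (running Σ = -0.00145 - 0.00071j)
  m=-7: (-0.11836 + 0.28567j) × (-0.02042 + 0.00826j) = 0.00006 - 0.00681j  (running Σ = -0.00139 - 0.00753j)
  m=-6: (-0.10883 + 0.17317j) × (0.07267 + 0.04640j) = -0.01594 + 0.00754j  (running Σ = -0.01733 + 0.00001j)
  m=-5: (0.21644 - 0.24216j) × (-0.01167 - 0.23276j) = -0.05889 - 0.04755j  (running Σ = -0.07622 - 0.04754j)
  m=-4: (0.08472 - 0.06755j) × (-0.33903 + 0.26772j) = -0.01064 + 0.04558j  (running Σ = -0.08686 - 0.00196j)
  m=-3: (-0.28105 + 0.15532j) × (0.46688 + 0.13633j) = -0.15239 + 0.03420j  (running Σ = -0.23925 + 0.03224j)
  m=-2: (-0.06001 + 0.02100j) × (-0.05064 - 0.14584j) = 0.00610 + 0.00769j  (running Σ = -0.23315 + 0.03993j)
  m=-1: (0.31242 - 0.05308j) × (0.20631 - 0.29003j) = 0.04906 - 0.10156j  (running Σ = -0.18409 - 0.06163j)
  m=0: (0.05017 + 0.00000j) × (-0.28447 + 0.00000j) = -0.01427 + 0.00000j  (running Σ = -0.19836 - 0.06163j)
  m=1: (-0.31242 - 0.05308j) × (-0.20631 - 0.29003j) = 0.04906 + 0.10156j  (running Σ = -0.14930 + 0.03993j)
  m=2: (-0.06001 - 0.02100j) × (-0.05064 + 0.14584j) = 0.00610 - 0.00769j  (running Σ = -0.14320 + 0.03224j)
  m=3: (0.28105 + 0.15532j) × (-0.46688 + 0.13633j) = -0.15239 - 0.03420j  (running Σ = -0.29560 - 0.00196j)
  m=4: (0.08472 + 0.06755j) × (-0.33903 - 0.26772j) = -0.01064 - 0.04558j  (running Σ = -0.30623 - 0.04754j)
  m=5: (-0.21644 - 0.24216j) × (0.01167 - 0.23276j) = -0.05889 + 0.04755j  (running Σ = -0.36513 + 0.00001j)
  m=6: (-0.10883 - 0.17317j) × (0.07267 - 0.04640j) = -0.01594 - 0.00754j  (running Σ = -0.38107 - 0.00753j)
  m=7: (0.11836 + 0.28567j) × (0.02042 + 0.00826j) = 0.00006 + 0.00681j  (running Σ = -0.38101 - 0.00071j)
  m=8: (0.10272 + 0.44982j) × (0.00081 + 0.00340j) = -0.00145 + 0.00071j  (running Σ = -0.38246 + 0.00000j)
Total Σ_m = -0.38246 + 0.00000j. Multiply by 0.739198: -0.28271 + 0.00000j. P_8(cos γ) = -0.282711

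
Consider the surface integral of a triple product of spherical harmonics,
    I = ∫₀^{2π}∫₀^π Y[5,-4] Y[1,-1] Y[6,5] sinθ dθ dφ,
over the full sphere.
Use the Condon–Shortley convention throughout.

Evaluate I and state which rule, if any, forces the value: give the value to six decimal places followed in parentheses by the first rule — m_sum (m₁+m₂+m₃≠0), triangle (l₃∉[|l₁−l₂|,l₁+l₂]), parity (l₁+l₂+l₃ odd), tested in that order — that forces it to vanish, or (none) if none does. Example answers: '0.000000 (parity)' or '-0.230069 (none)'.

Rules hold: Σm=0, L=12 even, 4≤6≤6.
N = 11·3·13 = 429
Δ = 0!·10!·2!/13! = 1/858
Racah Σ t=0..0: t=0:+1/14400 = 1/14400
⇒ 3j(5 1 6; 0 0 0)² = 6/143, sgn +1
Racah Σ t=0..0: t=0:+1/725760 = 1/725760
⇒ 3j(5 1 6; -4 -1 5)² = 5/78, sgn -1
4πI² = N·(3j₀)²·(3jₘ)² = 15/13
I = -1·√(1.15385/4π) = -0.30301841
No selection rule forces the value: the integral is nonzero (none).

-0.303018 (none)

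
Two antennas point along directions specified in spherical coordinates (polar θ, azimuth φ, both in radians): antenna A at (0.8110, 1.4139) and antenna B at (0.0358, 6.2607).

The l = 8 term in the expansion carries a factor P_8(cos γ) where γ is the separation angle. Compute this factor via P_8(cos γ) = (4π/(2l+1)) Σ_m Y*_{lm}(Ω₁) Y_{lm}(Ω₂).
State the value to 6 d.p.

0.313462

Term-by-term m-sum for l=8 (normalisation 4π/17 = 0.739198):
  m=-8: (+0.012209-0.037390i) × (+0.000000+0.000000i) = +0.000000-0.000000i  (running Σ = +0.000000-0.000000i)
  m=-7: (-0.133097-0.068032i) × (+0.000000+0.000000i) = -0.000000-0.000000i  (running Σ = -0.000000-0.000000i)
  m=-6: (-0.196772+0.270208i) × (+0.000000+0.000000i) = -0.000000+0.000000i  (running Σ = -0.000000+0.000000i)
  m=-5: (+0.326170+0.326768i) × (+0.000001+0.000000i) = +0.000000+0.000000i  (running Σ = +0.000000+0.000000i)
  m=-4: (+0.249212-0.180784i) × (+0.000022+0.000002i) = +0.000006-0.000003i  (running Σ = +0.000006-0.000003i)
  m=-3: (+0.057921+0.113831i) × (+0.000636+0.000043i) = +0.000032+0.000075i  (running Σ = +0.000038+0.000072i)
  m=-2: (+0.364458-0.118272i) × (+0.013117+0.000590i) = +0.004850-0.001336i  (running Σ = +0.004888-0.001265i)
  m=-1: (-0.007817-0.049411i) × (+0.174605+0.003927i) = -0.001171-0.008658i  (running Σ = +0.003717-0.009923i)
  m=0: (+0.366606-0.000000i) × (+1.136427+0.000000i) = +0.416621+0.000000i  (running Σ = +0.420339-0.009923i)
  m=1: (+0.007817-0.049411i) × (-0.174605+0.003927i) = -0.001171+0.008658i  (running Σ = +0.419168-0.001265i)
  m=2: (+0.364458+0.118272i) × (+0.013117-0.000590i) = +0.004850+0.001336i  (running Σ = +0.424018+0.000072i)
  m=3: (-0.057921+0.113831i) × (-0.000636+0.000043i) = +0.000032-0.000075i  (running Σ = +0.424050-0.000003i)
  m=4: (+0.249212+0.180784i) × (+0.000022-0.000002i) = +0.000006+0.000003i  (running Σ = +0.424056+0.000000i)
  m=5: (-0.326170+0.326768i) × (-0.000001+0.000000i) = +0.000000-0.000000i  (running Σ = +0.424056+0.000000i)
  m=6: (-0.196772-0.270208i) × (+0.000000-0.000000i) = -0.000000-0.000000i  (running Σ = +0.424056-0.000000i)
  m=7: (+0.133097-0.068032i) × (-0.000000+0.000000i) = -0.000000+0.000000i  (running Σ = +0.424056-0.000000i)
  m=8: (+0.012209+0.037390i) × (+0.000000-0.000000i) = +0.000000+0.000000i  (running Σ = +0.424056+0.000000i)
Accumulated sum +0.424056+0.000000i; after 4π/(2l+1) scaling, +0.313462+0.000000i ⇒ P_8 = 0.313462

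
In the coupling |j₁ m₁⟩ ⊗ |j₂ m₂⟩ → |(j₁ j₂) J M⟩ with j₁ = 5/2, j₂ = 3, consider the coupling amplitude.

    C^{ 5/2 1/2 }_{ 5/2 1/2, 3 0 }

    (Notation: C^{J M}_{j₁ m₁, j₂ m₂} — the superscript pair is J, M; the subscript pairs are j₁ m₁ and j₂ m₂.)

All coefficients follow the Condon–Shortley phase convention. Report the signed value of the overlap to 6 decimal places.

−√(8/105) = -0.276026

√[6·3!2!3!/9! · 3!2!3!3!3!2!] = √(216/35)
  +(−1)^0/∏(0,3,2,3,0,0)! = 1/72  (running 1/72)
  +(−1)^1/∏(1,2,1,2,1,1)! = -1/4  (running -17/72)
  +(−1)^2/∏(2,1,0,1,2,2)! = 1/8  (running -1/9)
⟨..|..⟩ = √(216/35)·(-1/9) = -0.276026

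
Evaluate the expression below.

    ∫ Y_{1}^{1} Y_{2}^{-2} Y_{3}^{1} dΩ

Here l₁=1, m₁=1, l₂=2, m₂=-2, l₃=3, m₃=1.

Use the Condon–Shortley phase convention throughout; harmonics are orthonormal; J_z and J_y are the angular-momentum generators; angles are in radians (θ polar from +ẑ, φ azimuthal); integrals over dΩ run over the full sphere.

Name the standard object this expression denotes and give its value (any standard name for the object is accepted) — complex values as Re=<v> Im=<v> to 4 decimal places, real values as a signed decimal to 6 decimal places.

This is a Gaunt coefficient — the integral of a triple product of spherical harmonics over the sphere.
Rules hold: Σm=0, L=6 even, 1≤3≤3.
N = 3·5·7 = 105
Δ = 0!·2!·4!/7! = 1/105
Racah Σ t=0..0: t=0:+1/4 = 1/4
⇒ 3j(1 2 3; 0 0 0)² = 3/35, sgn -1
Racah Σ t=0..0: t=0:+1/48 = 1/48
⇒ 3j(1 2 3; 1 -2 1)² = 1/105, sgn +1
4πI² = N·(3j₀)²·(3jₘ)² = 3/35
I = -1·√(0.0857143/4π) = -0.08258890

Gaunt coefficient, -0.082589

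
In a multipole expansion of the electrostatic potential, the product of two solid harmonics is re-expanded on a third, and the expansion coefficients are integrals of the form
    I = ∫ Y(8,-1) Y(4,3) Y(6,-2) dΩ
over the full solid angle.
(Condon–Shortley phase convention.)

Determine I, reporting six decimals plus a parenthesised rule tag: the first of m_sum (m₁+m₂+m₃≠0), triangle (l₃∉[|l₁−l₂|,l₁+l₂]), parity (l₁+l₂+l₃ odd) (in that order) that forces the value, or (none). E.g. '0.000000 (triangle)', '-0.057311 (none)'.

Rules hold: Σm=0, L=18 even, 4≤6≤12.
N = 17·9·13 = 1989
Δ = 6!·10!·2!/19! = 1/23279256
Racah Σ t=2..4: t=2:+1/1658880 t=3:−1/518400 t=4:+1/1658880 = -1/1382400
⇒ 3j(8 4 6; 0 0 0)² = 504/46189, sgn -1
Racah Σ t=5..6: t=5:−1/4147200 t=6:+1/21772800 = -17/87091200
⇒ 3j(8 4 6; -1 3 -2)² = 119/8151, sgn -1
4πI² = N·(3j₀)²·(3jₘ)² = 179928/567853
I = +1·√(0.316857/4π) = 0.15879122
No selection rule forces the value: the integral is nonzero (none).

0.158791 (none)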